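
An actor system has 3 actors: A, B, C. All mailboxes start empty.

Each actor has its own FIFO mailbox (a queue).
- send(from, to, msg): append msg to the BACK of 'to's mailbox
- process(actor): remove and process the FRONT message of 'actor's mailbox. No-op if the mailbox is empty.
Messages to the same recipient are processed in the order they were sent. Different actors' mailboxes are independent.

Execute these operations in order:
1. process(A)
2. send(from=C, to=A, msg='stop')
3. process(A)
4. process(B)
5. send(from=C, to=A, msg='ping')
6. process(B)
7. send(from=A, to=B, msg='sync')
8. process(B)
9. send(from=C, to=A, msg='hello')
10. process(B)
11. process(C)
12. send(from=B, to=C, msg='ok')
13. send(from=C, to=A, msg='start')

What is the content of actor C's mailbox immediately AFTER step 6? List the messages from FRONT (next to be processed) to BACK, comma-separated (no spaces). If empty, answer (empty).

After 1 (process(A)): A:[] B:[] C:[]
After 2 (send(from=C, to=A, msg='stop')): A:[stop] B:[] C:[]
After 3 (process(A)): A:[] B:[] C:[]
After 4 (process(B)): A:[] B:[] C:[]
After 5 (send(from=C, to=A, msg='ping')): A:[ping] B:[] C:[]
After 6 (process(B)): A:[ping] B:[] C:[]

(empty)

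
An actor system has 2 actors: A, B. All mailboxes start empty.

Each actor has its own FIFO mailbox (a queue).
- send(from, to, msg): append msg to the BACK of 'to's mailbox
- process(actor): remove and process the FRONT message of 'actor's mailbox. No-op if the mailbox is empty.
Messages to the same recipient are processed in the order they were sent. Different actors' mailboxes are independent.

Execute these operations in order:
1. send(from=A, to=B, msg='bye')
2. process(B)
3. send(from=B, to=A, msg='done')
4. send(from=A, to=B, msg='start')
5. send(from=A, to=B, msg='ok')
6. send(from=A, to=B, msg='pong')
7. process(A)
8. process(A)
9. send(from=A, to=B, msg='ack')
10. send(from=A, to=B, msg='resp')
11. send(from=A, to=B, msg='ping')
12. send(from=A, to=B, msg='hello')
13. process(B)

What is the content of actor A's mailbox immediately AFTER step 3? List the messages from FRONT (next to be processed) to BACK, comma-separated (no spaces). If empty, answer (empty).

After 1 (send(from=A, to=B, msg='bye')): A:[] B:[bye]
After 2 (process(B)): A:[] B:[]
After 3 (send(from=B, to=A, msg='done')): A:[done] B:[]

done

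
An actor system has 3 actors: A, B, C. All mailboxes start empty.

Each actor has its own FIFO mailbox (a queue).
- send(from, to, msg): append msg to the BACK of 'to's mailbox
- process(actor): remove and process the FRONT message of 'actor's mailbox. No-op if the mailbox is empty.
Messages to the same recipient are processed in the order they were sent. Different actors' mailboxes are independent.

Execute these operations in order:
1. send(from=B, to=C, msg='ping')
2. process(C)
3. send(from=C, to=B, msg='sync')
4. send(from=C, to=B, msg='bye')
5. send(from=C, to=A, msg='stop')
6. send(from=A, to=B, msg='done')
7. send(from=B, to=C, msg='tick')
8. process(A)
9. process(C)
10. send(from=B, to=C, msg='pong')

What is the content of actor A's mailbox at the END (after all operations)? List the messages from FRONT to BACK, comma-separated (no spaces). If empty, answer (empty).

Answer: (empty)

Derivation:
After 1 (send(from=B, to=C, msg='ping')): A:[] B:[] C:[ping]
After 2 (process(C)): A:[] B:[] C:[]
After 3 (send(from=C, to=B, msg='sync')): A:[] B:[sync] C:[]
After 4 (send(from=C, to=B, msg='bye')): A:[] B:[sync,bye] C:[]
After 5 (send(from=C, to=A, msg='stop')): A:[stop] B:[sync,bye] C:[]
After 6 (send(from=A, to=B, msg='done')): A:[stop] B:[sync,bye,done] C:[]
After 7 (send(from=B, to=C, msg='tick')): A:[stop] B:[sync,bye,done] C:[tick]
After 8 (process(A)): A:[] B:[sync,bye,done] C:[tick]
After 9 (process(C)): A:[] B:[sync,bye,done] C:[]
After 10 (send(from=B, to=C, msg='pong')): A:[] B:[sync,bye,done] C:[pong]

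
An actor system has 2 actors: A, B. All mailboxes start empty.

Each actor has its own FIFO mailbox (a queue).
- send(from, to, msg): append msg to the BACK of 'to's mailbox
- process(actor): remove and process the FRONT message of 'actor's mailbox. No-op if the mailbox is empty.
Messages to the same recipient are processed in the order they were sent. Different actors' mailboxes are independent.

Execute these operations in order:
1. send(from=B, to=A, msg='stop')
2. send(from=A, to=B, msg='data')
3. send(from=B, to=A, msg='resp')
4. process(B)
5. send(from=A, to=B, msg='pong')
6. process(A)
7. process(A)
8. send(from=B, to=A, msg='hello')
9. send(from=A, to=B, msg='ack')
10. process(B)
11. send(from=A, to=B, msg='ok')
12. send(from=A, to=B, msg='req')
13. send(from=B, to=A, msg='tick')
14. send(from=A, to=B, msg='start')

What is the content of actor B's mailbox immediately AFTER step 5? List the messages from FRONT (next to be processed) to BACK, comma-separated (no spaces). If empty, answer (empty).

After 1 (send(from=B, to=A, msg='stop')): A:[stop] B:[]
After 2 (send(from=A, to=B, msg='data')): A:[stop] B:[data]
After 3 (send(from=B, to=A, msg='resp')): A:[stop,resp] B:[data]
After 4 (process(B)): A:[stop,resp] B:[]
After 5 (send(from=A, to=B, msg='pong')): A:[stop,resp] B:[pong]

pong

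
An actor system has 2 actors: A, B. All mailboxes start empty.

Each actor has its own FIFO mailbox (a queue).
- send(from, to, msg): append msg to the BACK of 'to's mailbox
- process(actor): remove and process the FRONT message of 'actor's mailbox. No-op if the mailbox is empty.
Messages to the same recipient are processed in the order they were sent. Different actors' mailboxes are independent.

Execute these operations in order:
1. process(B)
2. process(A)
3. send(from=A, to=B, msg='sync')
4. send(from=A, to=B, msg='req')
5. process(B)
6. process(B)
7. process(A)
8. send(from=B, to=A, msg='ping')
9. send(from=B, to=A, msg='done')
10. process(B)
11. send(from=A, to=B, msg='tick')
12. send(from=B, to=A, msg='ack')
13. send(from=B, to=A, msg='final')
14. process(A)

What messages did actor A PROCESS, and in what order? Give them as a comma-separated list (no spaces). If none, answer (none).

After 1 (process(B)): A:[] B:[]
After 2 (process(A)): A:[] B:[]
After 3 (send(from=A, to=B, msg='sync')): A:[] B:[sync]
After 4 (send(from=A, to=B, msg='req')): A:[] B:[sync,req]
After 5 (process(B)): A:[] B:[req]
After 6 (process(B)): A:[] B:[]
After 7 (process(A)): A:[] B:[]
After 8 (send(from=B, to=A, msg='ping')): A:[ping] B:[]
After 9 (send(from=B, to=A, msg='done')): A:[ping,done] B:[]
After 10 (process(B)): A:[ping,done] B:[]
After 11 (send(from=A, to=B, msg='tick')): A:[ping,done] B:[tick]
After 12 (send(from=B, to=A, msg='ack')): A:[ping,done,ack] B:[tick]
After 13 (send(from=B, to=A, msg='final')): A:[ping,done,ack,final] B:[tick]
After 14 (process(A)): A:[done,ack,final] B:[tick]

Answer: ping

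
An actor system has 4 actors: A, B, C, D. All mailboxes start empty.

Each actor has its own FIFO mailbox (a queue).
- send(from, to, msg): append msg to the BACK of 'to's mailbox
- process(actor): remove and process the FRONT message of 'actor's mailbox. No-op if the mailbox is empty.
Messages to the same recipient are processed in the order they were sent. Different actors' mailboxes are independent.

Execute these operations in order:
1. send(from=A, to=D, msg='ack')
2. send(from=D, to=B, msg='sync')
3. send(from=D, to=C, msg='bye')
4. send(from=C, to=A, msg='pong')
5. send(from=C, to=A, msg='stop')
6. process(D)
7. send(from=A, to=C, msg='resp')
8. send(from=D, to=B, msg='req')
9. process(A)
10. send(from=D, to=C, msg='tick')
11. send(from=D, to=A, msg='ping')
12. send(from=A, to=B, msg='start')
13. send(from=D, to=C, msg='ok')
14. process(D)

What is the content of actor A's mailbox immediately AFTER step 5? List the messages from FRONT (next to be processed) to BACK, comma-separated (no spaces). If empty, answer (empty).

After 1 (send(from=A, to=D, msg='ack')): A:[] B:[] C:[] D:[ack]
After 2 (send(from=D, to=B, msg='sync')): A:[] B:[sync] C:[] D:[ack]
After 3 (send(from=D, to=C, msg='bye')): A:[] B:[sync] C:[bye] D:[ack]
After 4 (send(from=C, to=A, msg='pong')): A:[pong] B:[sync] C:[bye] D:[ack]
After 5 (send(from=C, to=A, msg='stop')): A:[pong,stop] B:[sync] C:[bye] D:[ack]

pong,stop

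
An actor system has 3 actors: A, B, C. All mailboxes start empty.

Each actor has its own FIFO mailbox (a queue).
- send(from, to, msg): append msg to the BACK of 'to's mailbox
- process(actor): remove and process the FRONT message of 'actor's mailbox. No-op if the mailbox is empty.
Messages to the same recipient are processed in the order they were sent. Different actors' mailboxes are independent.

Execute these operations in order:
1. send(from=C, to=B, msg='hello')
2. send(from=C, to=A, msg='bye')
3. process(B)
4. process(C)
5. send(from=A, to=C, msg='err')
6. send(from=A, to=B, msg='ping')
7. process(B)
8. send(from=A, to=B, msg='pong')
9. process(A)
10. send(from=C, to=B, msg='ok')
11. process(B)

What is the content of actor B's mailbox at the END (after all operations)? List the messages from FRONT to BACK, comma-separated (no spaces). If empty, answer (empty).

Answer: ok

Derivation:
After 1 (send(from=C, to=B, msg='hello')): A:[] B:[hello] C:[]
After 2 (send(from=C, to=A, msg='bye')): A:[bye] B:[hello] C:[]
After 3 (process(B)): A:[bye] B:[] C:[]
After 4 (process(C)): A:[bye] B:[] C:[]
After 5 (send(from=A, to=C, msg='err')): A:[bye] B:[] C:[err]
After 6 (send(from=A, to=B, msg='ping')): A:[bye] B:[ping] C:[err]
After 7 (process(B)): A:[bye] B:[] C:[err]
After 8 (send(from=A, to=B, msg='pong')): A:[bye] B:[pong] C:[err]
After 9 (process(A)): A:[] B:[pong] C:[err]
After 10 (send(from=C, to=B, msg='ok')): A:[] B:[pong,ok] C:[err]
After 11 (process(B)): A:[] B:[ok] C:[err]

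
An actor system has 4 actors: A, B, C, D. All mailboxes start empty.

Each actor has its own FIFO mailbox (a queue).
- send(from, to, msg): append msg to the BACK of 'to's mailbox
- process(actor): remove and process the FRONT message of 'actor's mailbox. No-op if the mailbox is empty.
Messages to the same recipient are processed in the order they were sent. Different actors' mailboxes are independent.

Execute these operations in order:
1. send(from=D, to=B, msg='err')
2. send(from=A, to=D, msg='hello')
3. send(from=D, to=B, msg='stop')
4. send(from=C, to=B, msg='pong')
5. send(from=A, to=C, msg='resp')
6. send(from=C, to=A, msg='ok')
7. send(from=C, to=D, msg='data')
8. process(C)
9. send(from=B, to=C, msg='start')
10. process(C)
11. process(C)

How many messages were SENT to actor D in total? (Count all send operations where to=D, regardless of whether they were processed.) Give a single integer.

After 1 (send(from=D, to=B, msg='err')): A:[] B:[err] C:[] D:[]
After 2 (send(from=A, to=D, msg='hello')): A:[] B:[err] C:[] D:[hello]
After 3 (send(from=D, to=B, msg='stop')): A:[] B:[err,stop] C:[] D:[hello]
After 4 (send(from=C, to=B, msg='pong')): A:[] B:[err,stop,pong] C:[] D:[hello]
After 5 (send(from=A, to=C, msg='resp')): A:[] B:[err,stop,pong] C:[resp] D:[hello]
After 6 (send(from=C, to=A, msg='ok')): A:[ok] B:[err,stop,pong] C:[resp] D:[hello]
After 7 (send(from=C, to=D, msg='data')): A:[ok] B:[err,stop,pong] C:[resp] D:[hello,data]
After 8 (process(C)): A:[ok] B:[err,stop,pong] C:[] D:[hello,data]
After 9 (send(from=B, to=C, msg='start')): A:[ok] B:[err,stop,pong] C:[start] D:[hello,data]
After 10 (process(C)): A:[ok] B:[err,stop,pong] C:[] D:[hello,data]
After 11 (process(C)): A:[ok] B:[err,stop,pong] C:[] D:[hello,data]

Answer: 2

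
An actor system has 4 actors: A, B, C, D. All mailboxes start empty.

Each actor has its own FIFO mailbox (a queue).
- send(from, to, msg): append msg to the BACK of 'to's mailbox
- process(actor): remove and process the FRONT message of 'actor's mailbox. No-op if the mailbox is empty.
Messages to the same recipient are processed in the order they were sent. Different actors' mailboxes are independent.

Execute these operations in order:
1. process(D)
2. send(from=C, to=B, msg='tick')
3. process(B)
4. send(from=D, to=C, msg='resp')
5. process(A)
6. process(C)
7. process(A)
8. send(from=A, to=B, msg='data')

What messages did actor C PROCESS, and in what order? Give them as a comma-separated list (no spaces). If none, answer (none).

After 1 (process(D)): A:[] B:[] C:[] D:[]
After 2 (send(from=C, to=B, msg='tick')): A:[] B:[tick] C:[] D:[]
After 3 (process(B)): A:[] B:[] C:[] D:[]
After 4 (send(from=D, to=C, msg='resp')): A:[] B:[] C:[resp] D:[]
After 5 (process(A)): A:[] B:[] C:[resp] D:[]
After 6 (process(C)): A:[] B:[] C:[] D:[]
After 7 (process(A)): A:[] B:[] C:[] D:[]
After 8 (send(from=A, to=B, msg='data')): A:[] B:[data] C:[] D:[]

Answer: resp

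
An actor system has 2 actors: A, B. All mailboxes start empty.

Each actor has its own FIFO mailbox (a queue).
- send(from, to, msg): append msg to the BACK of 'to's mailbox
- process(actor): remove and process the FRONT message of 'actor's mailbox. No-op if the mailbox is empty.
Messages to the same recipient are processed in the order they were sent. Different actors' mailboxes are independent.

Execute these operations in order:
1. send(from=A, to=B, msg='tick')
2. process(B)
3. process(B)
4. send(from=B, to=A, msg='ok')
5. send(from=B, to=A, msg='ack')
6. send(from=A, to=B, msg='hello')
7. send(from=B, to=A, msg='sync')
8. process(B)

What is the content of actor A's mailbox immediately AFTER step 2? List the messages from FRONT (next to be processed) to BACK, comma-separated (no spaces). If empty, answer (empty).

After 1 (send(from=A, to=B, msg='tick')): A:[] B:[tick]
After 2 (process(B)): A:[] B:[]

(empty)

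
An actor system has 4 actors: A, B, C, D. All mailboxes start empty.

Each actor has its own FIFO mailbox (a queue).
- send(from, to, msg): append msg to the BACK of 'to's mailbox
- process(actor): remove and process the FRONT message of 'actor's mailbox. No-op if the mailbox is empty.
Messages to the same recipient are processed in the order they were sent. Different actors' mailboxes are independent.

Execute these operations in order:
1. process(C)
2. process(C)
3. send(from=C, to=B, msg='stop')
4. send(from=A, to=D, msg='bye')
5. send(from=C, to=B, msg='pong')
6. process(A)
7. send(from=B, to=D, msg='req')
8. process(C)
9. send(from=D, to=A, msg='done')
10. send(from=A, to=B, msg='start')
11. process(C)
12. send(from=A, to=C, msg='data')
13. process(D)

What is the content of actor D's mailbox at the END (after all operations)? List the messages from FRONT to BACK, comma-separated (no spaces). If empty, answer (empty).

Answer: req

Derivation:
After 1 (process(C)): A:[] B:[] C:[] D:[]
After 2 (process(C)): A:[] B:[] C:[] D:[]
After 3 (send(from=C, to=B, msg='stop')): A:[] B:[stop] C:[] D:[]
After 4 (send(from=A, to=D, msg='bye')): A:[] B:[stop] C:[] D:[bye]
After 5 (send(from=C, to=B, msg='pong')): A:[] B:[stop,pong] C:[] D:[bye]
After 6 (process(A)): A:[] B:[stop,pong] C:[] D:[bye]
After 7 (send(from=B, to=D, msg='req')): A:[] B:[stop,pong] C:[] D:[bye,req]
After 8 (process(C)): A:[] B:[stop,pong] C:[] D:[bye,req]
After 9 (send(from=D, to=A, msg='done')): A:[done] B:[stop,pong] C:[] D:[bye,req]
After 10 (send(from=A, to=B, msg='start')): A:[done] B:[stop,pong,start] C:[] D:[bye,req]
After 11 (process(C)): A:[done] B:[stop,pong,start] C:[] D:[bye,req]
After 12 (send(from=A, to=C, msg='data')): A:[done] B:[stop,pong,start] C:[data] D:[bye,req]
After 13 (process(D)): A:[done] B:[stop,pong,start] C:[data] D:[req]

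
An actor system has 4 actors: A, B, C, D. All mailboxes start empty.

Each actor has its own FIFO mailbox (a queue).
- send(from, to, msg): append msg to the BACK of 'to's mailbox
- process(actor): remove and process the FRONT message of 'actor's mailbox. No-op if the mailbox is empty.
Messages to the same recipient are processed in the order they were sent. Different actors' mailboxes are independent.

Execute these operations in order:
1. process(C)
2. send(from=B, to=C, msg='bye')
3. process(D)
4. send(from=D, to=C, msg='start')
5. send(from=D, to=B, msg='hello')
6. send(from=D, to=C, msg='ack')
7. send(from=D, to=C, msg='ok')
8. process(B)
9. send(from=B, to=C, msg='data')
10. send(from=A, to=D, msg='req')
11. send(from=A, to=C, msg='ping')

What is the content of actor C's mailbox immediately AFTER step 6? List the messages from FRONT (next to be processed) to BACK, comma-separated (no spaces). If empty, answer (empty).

After 1 (process(C)): A:[] B:[] C:[] D:[]
After 2 (send(from=B, to=C, msg='bye')): A:[] B:[] C:[bye] D:[]
After 3 (process(D)): A:[] B:[] C:[bye] D:[]
After 4 (send(from=D, to=C, msg='start')): A:[] B:[] C:[bye,start] D:[]
After 5 (send(from=D, to=B, msg='hello')): A:[] B:[hello] C:[bye,start] D:[]
After 6 (send(from=D, to=C, msg='ack')): A:[] B:[hello] C:[bye,start,ack] D:[]

bye,start,ack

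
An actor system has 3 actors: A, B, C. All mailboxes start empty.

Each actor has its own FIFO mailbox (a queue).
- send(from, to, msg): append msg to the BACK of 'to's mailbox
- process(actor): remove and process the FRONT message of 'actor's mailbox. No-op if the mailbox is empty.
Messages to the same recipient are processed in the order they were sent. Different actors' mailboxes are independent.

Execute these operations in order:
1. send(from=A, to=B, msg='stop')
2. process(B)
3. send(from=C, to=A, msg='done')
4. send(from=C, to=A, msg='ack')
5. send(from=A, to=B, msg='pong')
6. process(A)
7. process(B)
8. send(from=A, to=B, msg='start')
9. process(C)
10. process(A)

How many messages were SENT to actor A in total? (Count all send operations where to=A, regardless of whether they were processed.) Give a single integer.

After 1 (send(from=A, to=B, msg='stop')): A:[] B:[stop] C:[]
After 2 (process(B)): A:[] B:[] C:[]
After 3 (send(from=C, to=A, msg='done')): A:[done] B:[] C:[]
After 4 (send(from=C, to=A, msg='ack')): A:[done,ack] B:[] C:[]
After 5 (send(from=A, to=B, msg='pong')): A:[done,ack] B:[pong] C:[]
After 6 (process(A)): A:[ack] B:[pong] C:[]
After 7 (process(B)): A:[ack] B:[] C:[]
After 8 (send(from=A, to=B, msg='start')): A:[ack] B:[start] C:[]
After 9 (process(C)): A:[ack] B:[start] C:[]
After 10 (process(A)): A:[] B:[start] C:[]

Answer: 2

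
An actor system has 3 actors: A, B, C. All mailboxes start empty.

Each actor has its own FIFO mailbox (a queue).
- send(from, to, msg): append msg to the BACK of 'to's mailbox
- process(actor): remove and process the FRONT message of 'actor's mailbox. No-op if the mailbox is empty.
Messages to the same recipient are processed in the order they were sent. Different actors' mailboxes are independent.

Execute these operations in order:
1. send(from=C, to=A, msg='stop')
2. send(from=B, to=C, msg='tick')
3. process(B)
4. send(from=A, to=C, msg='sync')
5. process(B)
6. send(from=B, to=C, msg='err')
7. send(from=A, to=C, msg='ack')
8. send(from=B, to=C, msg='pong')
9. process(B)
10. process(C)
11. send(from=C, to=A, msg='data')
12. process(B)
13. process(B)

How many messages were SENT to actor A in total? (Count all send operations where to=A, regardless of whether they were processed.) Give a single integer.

Answer: 2

Derivation:
After 1 (send(from=C, to=A, msg='stop')): A:[stop] B:[] C:[]
After 2 (send(from=B, to=C, msg='tick')): A:[stop] B:[] C:[tick]
After 3 (process(B)): A:[stop] B:[] C:[tick]
After 4 (send(from=A, to=C, msg='sync')): A:[stop] B:[] C:[tick,sync]
After 5 (process(B)): A:[stop] B:[] C:[tick,sync]
After 6 (send(from=B, to=C, msg='err')): A:[stop] B:[] C:[tick,sync,err]
After 7 (send(from=A, to=C, msg='ack')): A:[stop] B:[] C:[tick,sync,err,ack]
After 8 (send(from=B, to=C, msg='pong')): A:[stop] B:[] C:[tick,sync,err,ack,pong]
After 9 (process(B)): A:[stop] B:[] C:[tick,sync,err,ack,pong]
After 10 (process(C)): A:[stop] B:[] C:[sync,err,ack,pong]
After 11 (send(from=C, to=A, msg='data')): A:[stop,data] B:[] C:[sync,err,ack,pong]
After 12 (process(B)): A:[stop,data] B:[] C:[sync,err,ack,pong]
After 13 (process(B)): A:[stop,data] B:[] C:[sync,err,ack,pong]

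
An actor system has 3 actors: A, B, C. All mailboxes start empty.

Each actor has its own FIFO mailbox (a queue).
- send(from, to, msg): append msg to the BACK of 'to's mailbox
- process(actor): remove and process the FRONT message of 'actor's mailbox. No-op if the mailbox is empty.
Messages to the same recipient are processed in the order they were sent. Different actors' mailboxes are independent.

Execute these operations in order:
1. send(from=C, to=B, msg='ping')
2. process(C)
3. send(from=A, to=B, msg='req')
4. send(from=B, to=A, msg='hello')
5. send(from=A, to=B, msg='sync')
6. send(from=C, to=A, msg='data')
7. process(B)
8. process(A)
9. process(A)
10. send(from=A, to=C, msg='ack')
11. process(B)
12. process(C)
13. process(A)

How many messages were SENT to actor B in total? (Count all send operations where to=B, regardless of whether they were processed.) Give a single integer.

After 1 (send(from=C, to=B, msg='ping')): A:[] B:[ping] C:[]
After 2 (process(C)): A:[] B:[ping] C:[]
After 3 (send(from=A, to=B, msg='req')): A:[] B:[ping,req] C:[]
After 4 (send(from=B, to=A, msg='hello')): A:[hello] B:[ping,req] C:[]
After 5 (send(from=A, to=B, msg='sync')): A:[hello] B:[ping,req,sync] C:[]
After 6 (send(from=C, to=A, msg='data')): A:[hello,data] B:[ping,req,sync] C:[]
After 7 (process(B)): A:[hello,data] B:[req,sync] C:[]
After 8 (process(A)): A:[data] B:[req,sync] C:[]
After 9 (process(A)): A:[] B:[req,sync] C:[]
After 10 (send(from=A, to=C, msg='ack')): A:[] B:[req,sync] C:[ack]
After 11 (process(B)): A:[] B:[sync] C:[ack]
After 12 (process(C)): A:[] B:[sync] C:[]
After 13 (process(A)): A:[] B:[sync] C:[]

Answer: 3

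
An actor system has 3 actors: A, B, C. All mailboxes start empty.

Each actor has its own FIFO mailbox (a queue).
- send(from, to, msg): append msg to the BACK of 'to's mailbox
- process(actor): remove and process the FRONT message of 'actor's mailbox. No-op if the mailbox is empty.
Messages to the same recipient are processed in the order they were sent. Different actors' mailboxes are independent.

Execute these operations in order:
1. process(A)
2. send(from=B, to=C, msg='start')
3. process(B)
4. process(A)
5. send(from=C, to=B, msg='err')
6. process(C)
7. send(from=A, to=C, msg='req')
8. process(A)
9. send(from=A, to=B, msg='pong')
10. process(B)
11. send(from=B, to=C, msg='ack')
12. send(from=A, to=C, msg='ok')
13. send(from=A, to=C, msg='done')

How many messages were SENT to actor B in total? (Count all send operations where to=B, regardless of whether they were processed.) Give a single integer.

After 1 (process(A)): A:[] B:[] C:[]
After 2 (send(from=B, to=C, msg='start')): A:[] B:[] C:[start]
After 3 (process(B)): A:[] B:[] C:[start]
After 4 (process(A)): A:[] B:[] C:[start]
After 5 (send(from=C, to=B, msg='err')): A:[] B:[err] C:[start]
After 6 (process(C)): A:[] B:[err] C:[]
After 7 (send(from=A, to=C, msg='req')): A:[] B:[err] C:[req]
After 8 (process(A)): A:[] B:[err] C:[req]
After 9 (send(from=A, to=B, msg='pong')): A:[] B:[err,pong] C:[req]
After 10 (process(B)): A:[] B:[pong] C:[req]
After 11 (send(from=B, to=C, msg='ack')): A:[] B:[pong] C:[req,ack]
After 12 (send(from=A, to=C, msg='ok')): A:[] B:[pong] C:[req,ack,ok]
After 13 (send(from=A, to=C, msg='done')): A:[] B:[pong] C:[req,ack,ok,done]

Answer: 2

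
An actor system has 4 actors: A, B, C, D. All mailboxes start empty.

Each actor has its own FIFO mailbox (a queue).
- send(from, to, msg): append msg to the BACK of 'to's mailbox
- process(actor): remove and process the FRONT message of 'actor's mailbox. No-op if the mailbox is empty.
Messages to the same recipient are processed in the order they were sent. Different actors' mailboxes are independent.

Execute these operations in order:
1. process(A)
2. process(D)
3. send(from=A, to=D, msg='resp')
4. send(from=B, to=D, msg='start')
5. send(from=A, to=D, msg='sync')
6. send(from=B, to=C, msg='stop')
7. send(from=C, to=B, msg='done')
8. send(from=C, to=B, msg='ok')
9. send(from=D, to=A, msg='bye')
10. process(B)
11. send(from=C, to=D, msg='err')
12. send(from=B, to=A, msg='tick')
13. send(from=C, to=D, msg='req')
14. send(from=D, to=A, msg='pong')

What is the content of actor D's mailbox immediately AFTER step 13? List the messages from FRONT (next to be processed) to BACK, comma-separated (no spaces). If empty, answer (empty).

After 1 (process(A)): A:[] B:[] C:[] D:[]
After 2 (process(D)): A:[] B:[] C:[] D:[]
After 3 (send(from=A, to=D, msg='resp')): A:[] B:[] C:[] D:[resp]
After 4 (send(from=B, to=D, msg='start')): A:[] B:[] C:[] D:[resp,start]
After 5 (send(from=A, to=D, msg='sync')): A:[] B:[] C:[] D:[resp,start,sync]
After 6 (send(from=B, to=C, msg='stop')): A:[] B:[] C:[stop] D:[resp,start,sync]
After 7 (send(from=C, to=B, msg='done')): A:[] B:[done] C:[stop] D:[resp,start,sync]
After 8 (send(from=C, to=B, msg='ok')): A:[] B:[done,ok] C:[stop] D:[resp,start,sync]
After 9 (send(from=D, to=A, msg='bye')): A:[bye] B:[done,ok] C:[stop] D:[resp,start,sync]
After 10 (process(B)): A:[bye] B:[ok] C:[stop] D:[resp,start,sync]
After 11 (send(from=C, to=D, msg='err')): A:[bye] B:[ok] C:[stop] D:[resp,start,sync,err]
After 12 (send(from=B, to=A, msg='tick')): A:[bye,tick] B:[ok] C:[stop] D:[resp,start,sync,err]
After 13 (send(from=C, to=D, msg='req')): A:[bye,tick] B:[ok] C:[stop] D:[resp,start,sync,err,req]

resp,start,sync,err,req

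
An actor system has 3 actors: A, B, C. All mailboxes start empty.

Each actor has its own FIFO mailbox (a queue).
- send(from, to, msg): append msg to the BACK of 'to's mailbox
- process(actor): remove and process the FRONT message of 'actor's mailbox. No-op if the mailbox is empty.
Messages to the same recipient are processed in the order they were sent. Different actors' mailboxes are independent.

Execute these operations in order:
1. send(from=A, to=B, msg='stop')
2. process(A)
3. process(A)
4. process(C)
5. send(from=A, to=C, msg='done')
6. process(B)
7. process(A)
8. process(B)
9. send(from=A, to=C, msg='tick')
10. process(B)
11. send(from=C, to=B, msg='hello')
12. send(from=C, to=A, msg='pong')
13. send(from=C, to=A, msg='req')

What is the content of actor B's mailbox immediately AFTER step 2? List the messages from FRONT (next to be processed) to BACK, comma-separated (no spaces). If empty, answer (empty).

After 1 (send(from=A, to=B, msg='stop')): A:[] B:[stop] C:[]
After 2 (process(A)): A:[] B:[stop] C:[]

stop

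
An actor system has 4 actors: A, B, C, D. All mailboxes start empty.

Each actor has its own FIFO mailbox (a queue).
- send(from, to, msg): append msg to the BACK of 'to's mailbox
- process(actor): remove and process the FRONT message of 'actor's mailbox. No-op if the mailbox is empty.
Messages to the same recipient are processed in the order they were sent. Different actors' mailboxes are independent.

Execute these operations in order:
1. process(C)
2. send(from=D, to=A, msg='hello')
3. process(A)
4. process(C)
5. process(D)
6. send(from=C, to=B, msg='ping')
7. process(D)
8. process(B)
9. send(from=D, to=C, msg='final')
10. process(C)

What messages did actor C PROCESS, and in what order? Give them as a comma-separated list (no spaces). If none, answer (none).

Answer: final

Derivation:
After 1 (process(C)): A:[] B:[] C:[] D:[]
After 2 (send(from=D, to=A, msg='hello')): A:[hello] B:[] C:[] D:[]
After 3 (process(A)): A:[] B:[] C:[] D:[]
After 4 (process(C)): A:[] B:[] C:[] D:[]
After 5 (process(D)): A:[] B:[] C:[] D:[]
After 6 (send(from=C, to=B, msg='ping')): A:[] B:[ping] C:[] D:[]
After 7 (process(D)): A:[] B:[ping] C:[] D:[]
After 8 (process(B)): A:[] B:[] C:[] D:[]
After 9 (send(from=D, to=C, msg='final')): A:[] B:[] C:[final] D:[]
After 10 (process(C)): A:[] B:[] C:[] D:[]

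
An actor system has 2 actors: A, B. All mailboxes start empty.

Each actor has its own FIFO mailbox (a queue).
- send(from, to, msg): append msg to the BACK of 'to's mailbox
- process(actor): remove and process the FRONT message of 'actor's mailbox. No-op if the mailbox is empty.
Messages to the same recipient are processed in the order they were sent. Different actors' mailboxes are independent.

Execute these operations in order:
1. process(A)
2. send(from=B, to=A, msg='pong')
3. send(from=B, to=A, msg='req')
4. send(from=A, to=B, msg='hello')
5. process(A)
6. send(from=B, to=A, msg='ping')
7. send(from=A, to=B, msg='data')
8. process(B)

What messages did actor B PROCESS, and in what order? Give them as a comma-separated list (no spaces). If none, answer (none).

After 1 (process(A)): A:[] B:[]
After 2 (send(from=B, to=A, msg='pong')): A:[pong] B:[]
After 3 (send(from=B, to=A, msg='req')): A:[pong,req] B:[]
After 4 (send(from=A, to=B, msg='hello')): A:[pong,req] B:[hello]
After 5 (process(A)): A:[req] B:[hello]
After 6 (send(from=B, to=A, msg='ping')): A:[req,ping] B:[hello]
After 7 (send(from=A, to=B, msg='data')): A:[req,ping] B:[hello,data]
After 8 (process(B)): A:[req,ping] B:[data]

Answer: hello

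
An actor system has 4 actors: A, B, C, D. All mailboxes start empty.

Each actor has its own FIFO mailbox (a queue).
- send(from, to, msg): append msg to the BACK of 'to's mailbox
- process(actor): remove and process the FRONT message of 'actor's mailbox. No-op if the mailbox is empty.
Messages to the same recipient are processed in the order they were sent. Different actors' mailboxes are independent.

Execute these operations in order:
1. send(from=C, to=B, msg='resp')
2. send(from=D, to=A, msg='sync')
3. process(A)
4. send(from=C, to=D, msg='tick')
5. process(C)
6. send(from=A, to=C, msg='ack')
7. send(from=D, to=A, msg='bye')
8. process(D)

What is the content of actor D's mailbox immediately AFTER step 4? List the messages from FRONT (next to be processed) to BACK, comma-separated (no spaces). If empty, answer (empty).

After 1 (send(from=C, to=B, msg='resp')): A:[] B:[resp] C:[] D:[]
After 2 (send(from=D, to=A, msg='sync')): A:[sync] B:[resp] C:[] D:[]
After 3 (process(A)): A:[] B:[resp] C:[] D:[]
After 4 (send(from=C, to=D, msg='tick')): A:[] B:[resp] C:[] D:[tick]

tick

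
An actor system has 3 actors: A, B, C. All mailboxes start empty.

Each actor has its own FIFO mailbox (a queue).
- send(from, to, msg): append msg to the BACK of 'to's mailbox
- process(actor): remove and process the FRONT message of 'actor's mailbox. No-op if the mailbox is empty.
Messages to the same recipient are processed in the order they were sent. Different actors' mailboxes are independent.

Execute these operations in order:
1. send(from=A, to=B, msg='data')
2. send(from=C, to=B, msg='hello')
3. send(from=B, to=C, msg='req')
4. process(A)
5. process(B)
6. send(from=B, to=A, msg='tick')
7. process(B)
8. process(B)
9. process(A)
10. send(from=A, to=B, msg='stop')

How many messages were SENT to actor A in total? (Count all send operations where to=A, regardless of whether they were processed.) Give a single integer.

Answer: 1

Derivation:
After 1 (send(from=A, to=B, msg='data')): A:[] B:[data] C:[]
After 2 (send(from=C, to=B, msg='hello')): A:[] B:[data,hello] C:[]
After 3 (send(from=B, to=C, msg='req')): A:[] B:[data,hello] C:[req]
After 4 (process(A)): A:[] B:[data,hello] C:[req]
After 5 (process(B)): A:[] B:[hello] C:[req]
After 6 (send(from=B, to=A, msg='tick')): A:[tick] B:[hello] C:[req]
After 7 (process(B)): A:[tick] B:[] C:[req]
After 8 (process(B)): A:[tick] B:[] C:[req]
After 9 (process(A)): A:[] B:[] C:[req]
After 10 (send(from=A, to=B, msg='stop')): A:[] B:[stop] C:[req]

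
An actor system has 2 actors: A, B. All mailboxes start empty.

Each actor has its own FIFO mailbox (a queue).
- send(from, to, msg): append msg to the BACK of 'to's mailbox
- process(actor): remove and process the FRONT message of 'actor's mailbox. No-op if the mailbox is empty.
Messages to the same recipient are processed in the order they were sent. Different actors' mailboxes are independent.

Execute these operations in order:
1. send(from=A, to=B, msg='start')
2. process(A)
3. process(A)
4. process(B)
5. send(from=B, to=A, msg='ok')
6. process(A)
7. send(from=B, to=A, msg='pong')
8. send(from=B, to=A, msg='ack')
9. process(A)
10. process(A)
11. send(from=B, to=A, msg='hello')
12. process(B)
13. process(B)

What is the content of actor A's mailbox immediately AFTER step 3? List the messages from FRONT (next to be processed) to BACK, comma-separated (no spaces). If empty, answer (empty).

After 1 (send(from=A, to=B, msg='start')): A:[] B:[start]
After 2 (process(A)): A:[] B:[start]
After 3 (process(A)): A:[] B:[start]

(empty)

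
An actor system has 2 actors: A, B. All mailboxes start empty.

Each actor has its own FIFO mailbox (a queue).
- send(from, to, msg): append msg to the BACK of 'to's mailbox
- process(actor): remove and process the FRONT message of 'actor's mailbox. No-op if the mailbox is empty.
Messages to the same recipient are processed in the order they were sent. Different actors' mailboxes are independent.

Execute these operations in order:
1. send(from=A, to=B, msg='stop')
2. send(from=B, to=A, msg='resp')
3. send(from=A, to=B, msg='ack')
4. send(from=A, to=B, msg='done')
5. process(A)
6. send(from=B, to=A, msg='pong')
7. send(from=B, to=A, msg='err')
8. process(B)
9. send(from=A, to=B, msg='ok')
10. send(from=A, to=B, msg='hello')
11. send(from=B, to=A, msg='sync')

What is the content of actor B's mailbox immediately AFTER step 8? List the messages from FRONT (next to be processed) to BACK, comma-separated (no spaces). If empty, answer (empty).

After 1 (send(from=A, to=B, msg='stop')): A:[] B:[stop]
After 2 (send(from=B, to=A, msg='resp')): A:[resp] B:[stop]
After 3 (send(from=A, to=B, msg='ack')): A:[resp] B:[stop,ack]
After 4 (send(from=A, to=B, msg='done')): A:[resp] B:[stop,ack,done]
After 5 (process(A)): A:[] B:[stop,ack,done]
After 6 (send(from=B, to=A, msg='pong')): A:[pong] B:[stop,ack,done]
After 7 (send(from=B, to=A, msg='err')): A:[pong,err] B:[stop,ack,done]
After 8 (process(B)): A:[pong,err] B:[ack,done]

ack,done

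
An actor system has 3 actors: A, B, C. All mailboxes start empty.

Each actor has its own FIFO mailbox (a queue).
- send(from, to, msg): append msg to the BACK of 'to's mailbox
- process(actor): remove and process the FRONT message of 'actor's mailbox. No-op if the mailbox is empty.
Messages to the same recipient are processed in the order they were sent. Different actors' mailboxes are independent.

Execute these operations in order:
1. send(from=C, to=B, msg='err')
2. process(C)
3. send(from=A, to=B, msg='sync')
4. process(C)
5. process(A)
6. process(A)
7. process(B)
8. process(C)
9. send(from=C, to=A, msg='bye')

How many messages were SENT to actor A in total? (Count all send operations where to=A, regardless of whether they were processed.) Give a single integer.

Answer: 1

Derivation:
After 1 (send(from=C, to=B, msg='err')): A:[] B:[err] C:[]
After 2 (process(C)): A:[] B:[err] C:[]
After 3 (send(from=A, to=B, msg='sync')): A:[] B:[err,sync] C:[]
After 4 (process(C)): A:[] B:[err,sync] C:[]
After 5 (process(A)): A:[] B:[err,sync] C:[]
After 6 (process(A)): A:[] B:[err,sync] C:[]
After 7 (process(B)): A:[] B:[sync] C:[]
After 8 (process(C)): A:[] B:[sync] C:[]
After 9 (send(from=C, to=A, msg='bye')): A:[bye] B:[sync] C:[]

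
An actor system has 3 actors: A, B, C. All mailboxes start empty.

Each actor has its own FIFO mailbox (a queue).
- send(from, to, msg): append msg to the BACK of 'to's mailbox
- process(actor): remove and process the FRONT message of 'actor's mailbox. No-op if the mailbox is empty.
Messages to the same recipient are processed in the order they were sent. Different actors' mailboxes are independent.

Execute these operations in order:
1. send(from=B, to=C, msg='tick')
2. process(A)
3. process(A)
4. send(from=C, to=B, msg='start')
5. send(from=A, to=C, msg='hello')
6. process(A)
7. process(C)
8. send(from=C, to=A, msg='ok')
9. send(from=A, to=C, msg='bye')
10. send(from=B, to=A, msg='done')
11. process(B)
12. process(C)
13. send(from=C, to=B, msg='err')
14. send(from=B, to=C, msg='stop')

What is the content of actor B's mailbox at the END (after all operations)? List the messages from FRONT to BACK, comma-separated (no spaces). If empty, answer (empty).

Answer: err

Derivation:
After 1 (send(from=B, to=C, msg='tick')): A:[] B:[] C:[tick]
After 2 (process(A)): A:[] B:[] C:[tick]
After 3 (process(A)): A:[] B:[] C:[tick]
After 4 (send(from=C, to=B, msg='start')): A:[] B:[start] C:[tick]
After 5 (send(from=A, to=C, msg='hello')): A:[] B:[start] C:[tick,hello]
After 6 (process(A)): A:[] B:[start] C:[tick,hello]
After 7 (process(C)): A:[] B:[start] C:[hello]
After 8 (send(from=C, to=A, msg='ok')): A:[ok] B:[start] C:[hello]
After 9 (send(from=A, to=C, msg='bye')): A:[ok] B:[start] C:[hello,bye]
After 10 (send(from=B, to=A, msg='done')): A:[ok,done] B:[start] C:[hello,bye]
After 11 (process(B)): A:[ok,done] B:[] C:[hello,bye]
After 12 (process(C)): A:[ok,done] B:[] C:[bye]
After 13 (send(from=C, to=B, msg='err')): A:[ok,done] B:[err] C:[bye]
After 14 (send(from=B, to=C, msg='stop')): A:[ok,done] B:[err] C:[bye,stop]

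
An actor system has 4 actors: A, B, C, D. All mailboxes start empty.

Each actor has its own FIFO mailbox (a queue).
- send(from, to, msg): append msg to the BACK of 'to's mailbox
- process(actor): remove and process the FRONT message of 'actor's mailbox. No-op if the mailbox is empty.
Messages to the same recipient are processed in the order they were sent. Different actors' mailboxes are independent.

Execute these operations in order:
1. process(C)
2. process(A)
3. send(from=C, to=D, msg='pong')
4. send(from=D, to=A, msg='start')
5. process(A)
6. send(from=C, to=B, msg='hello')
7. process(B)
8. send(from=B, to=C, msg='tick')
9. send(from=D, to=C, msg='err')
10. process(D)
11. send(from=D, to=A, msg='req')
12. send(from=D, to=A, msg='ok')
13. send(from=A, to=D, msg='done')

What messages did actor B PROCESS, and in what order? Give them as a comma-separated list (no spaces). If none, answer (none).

After 1 (process(C)): A:[] B:[] C:[] D:[]
After 2 (process(A)): A:[] B:[] C:[] D:[]
After 3 (send(from=C, to=D, msg='pong')): A:[] B:[] C:[] D:[pong]
After 4 (send(from=D, to=A, msg='start')): A:[start] B:[] C:[] D:[pong]
After 5 (process(A)): A:[] B:[] C:[] D:[pong]
After 6 (send(from=C, to=B, msg='hello')): A:[] B:[hello] C:[] D:[pong]
After 7 (process(B)): A:[] B:[] C:[] D:[pong]
After 8 (send(from=B, to=C, msg='tick')): A:[] B:[] C:[tick] D:[pong]
After 9 (send(from=D, to=C, msg='err')): A:[] B:[] C:[tick,err] D:[pong]
After 10 (process(D)): A:[] B:[] C:[tick,err] D:[]
After 11 (send(from=D, to=A, msg='req')): A:[req] B:[] C:[tick,err] D:[]
After 12 (send(from=D, to=A, msg='ok')): A:[req,ok] B:[] C:[tick,err] D:[]
After 13 (send(from=A, to=D, msg='done')): A:[req,ok] B:[] C:[tick,err] D:[done]

Answer: hello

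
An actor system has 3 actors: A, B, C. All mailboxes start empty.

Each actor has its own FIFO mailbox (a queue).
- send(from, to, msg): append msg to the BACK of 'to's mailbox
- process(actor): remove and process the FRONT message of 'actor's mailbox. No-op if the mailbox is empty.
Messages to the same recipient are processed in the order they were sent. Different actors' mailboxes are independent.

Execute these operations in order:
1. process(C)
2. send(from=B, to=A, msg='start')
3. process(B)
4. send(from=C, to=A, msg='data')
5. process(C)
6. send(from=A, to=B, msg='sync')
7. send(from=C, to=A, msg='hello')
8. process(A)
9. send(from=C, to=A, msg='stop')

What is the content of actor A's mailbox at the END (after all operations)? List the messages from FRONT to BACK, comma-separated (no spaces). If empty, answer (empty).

After 1 (process(C)): A:[] B:[] C:[]
After 2 (send(from=B, to=A, msg='start')): A:[start] B:[] C:[]
After 3 (process(B)): A:[start] B:[] C:[]
After 4 (send(from=C, to=A, msg='data')): A:[start,data] B:[] C:[]
After 5 (process(C)): A:[start,data] B:[] C:[]
After 6 (send(from=A, to=B, msg='sync')): A:[start,data] B:[sync] C:[]
After 7 (send(from=C, to=A, msg='hello')): A:[start,data,hello] B:[sync] C:[]
After 8 (process(A)): A:[data,hello] B:[sync] C:[]
After 9 (send(from=C, to=A, msg='stop')): A:[data,hello,stop] B:[sync] C:[]

Answer: data,hello,stop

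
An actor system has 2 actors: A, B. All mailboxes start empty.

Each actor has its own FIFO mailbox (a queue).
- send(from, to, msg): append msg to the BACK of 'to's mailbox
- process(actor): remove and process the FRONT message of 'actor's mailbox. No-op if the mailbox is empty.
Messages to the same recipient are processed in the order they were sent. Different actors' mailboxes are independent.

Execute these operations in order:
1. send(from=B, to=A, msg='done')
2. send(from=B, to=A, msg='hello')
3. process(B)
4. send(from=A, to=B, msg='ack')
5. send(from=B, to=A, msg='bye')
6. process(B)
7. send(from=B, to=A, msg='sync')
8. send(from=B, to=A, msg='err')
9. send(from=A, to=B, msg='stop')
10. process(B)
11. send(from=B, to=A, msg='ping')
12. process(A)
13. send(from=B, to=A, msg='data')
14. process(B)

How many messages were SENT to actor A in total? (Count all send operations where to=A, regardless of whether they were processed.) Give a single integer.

After 1 (send(from=B, to=A, msg='done')): A:[done] B:[]
After 2 (send(from=B, to=A, msg='hello')): A:[done,hello] B:[]
After 3 (process(B)): A:[done,hello] B:[]
After 4 (send(from=A, to=B, msg='ack')): A:[done,hello] B:[ack]
After 5 (send(from=B, to=A, msg='bye')): A:[done,hello,bye] B:[ack]
After 6 (process(B)): A:[done,hello,bye] B:[]
After 7 (send(from=B, to=A, msg='sync')): A:[done,hello,bye,sync] B:[]
After 8 (send(from=B, to=A, msg='err')): A:[done,hello,bye,sync,err] B:[]
After 9 (send(from=A, to=B, msg='stop')): A:[done,hello,bye,sync,err] B:[stop]
After 10 (process(B)): A:[done,hello,bye,sync,err] B:[]
After 11 (send(from=B, to=A, msg='ping')): A:[done,hello,bye,sync,err,ping] B:[]
After 12 (process(A)): A:[hello,bye,sync,err,ping] B:[]
After 13 (send(from=B, to=A, msg='data')): A:[hello,bye,sync,err,ping,data] B:[]
After 14 (process(B)): A:[hello,bye,sync,err,ping,data] B:[]

Answer: 7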